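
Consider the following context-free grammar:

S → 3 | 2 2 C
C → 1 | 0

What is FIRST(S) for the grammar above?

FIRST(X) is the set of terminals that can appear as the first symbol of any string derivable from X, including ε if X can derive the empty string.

We compute FIRST(S) using the standard algorithm.
FIRST(C) = {0, 1}
FIRST(S) = {2, 3}
Therefore, FIRST(S) = {2, 3}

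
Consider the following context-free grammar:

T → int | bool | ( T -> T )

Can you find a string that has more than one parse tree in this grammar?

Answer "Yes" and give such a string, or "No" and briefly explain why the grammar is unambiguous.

No - the grammar is unambiguous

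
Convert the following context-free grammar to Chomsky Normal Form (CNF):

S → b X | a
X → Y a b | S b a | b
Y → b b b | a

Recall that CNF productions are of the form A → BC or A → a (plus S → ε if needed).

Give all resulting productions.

TB → b; S → a; TA → a; X → b; Y → a; S → TB X; X → Y X0; X0 → TA TB; X → S X1; X1 → TB TA; Y → TB X2; X2 → TB TB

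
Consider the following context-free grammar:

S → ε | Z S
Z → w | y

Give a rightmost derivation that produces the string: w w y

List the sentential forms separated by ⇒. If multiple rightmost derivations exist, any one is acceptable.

S ⇒ Z S ⇒ Z Z S ⇒ Z Z Z S ⇒ Z Z Z ⇒ Z Z y ⇒ Z w y ⇒ w w y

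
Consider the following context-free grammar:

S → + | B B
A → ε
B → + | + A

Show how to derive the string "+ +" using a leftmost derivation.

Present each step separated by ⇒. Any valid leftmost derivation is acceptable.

S ⇒ B B ⇒ + A B ⇒ + B ⇒ + +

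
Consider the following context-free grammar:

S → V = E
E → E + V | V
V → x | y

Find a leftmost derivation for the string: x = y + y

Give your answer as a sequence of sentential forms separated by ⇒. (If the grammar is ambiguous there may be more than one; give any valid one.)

S ⇒ V = E ⇒ x = E ⇒ x = E + V ⇒ x = V + V ⇒ x = y + V ⇒ x = y + y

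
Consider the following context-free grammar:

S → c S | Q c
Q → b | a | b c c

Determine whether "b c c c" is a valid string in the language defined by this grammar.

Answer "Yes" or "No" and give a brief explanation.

Yes - a valid derivation exists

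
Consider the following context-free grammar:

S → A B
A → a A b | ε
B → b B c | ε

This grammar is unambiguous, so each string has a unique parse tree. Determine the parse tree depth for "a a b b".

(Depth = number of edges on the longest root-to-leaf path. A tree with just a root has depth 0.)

4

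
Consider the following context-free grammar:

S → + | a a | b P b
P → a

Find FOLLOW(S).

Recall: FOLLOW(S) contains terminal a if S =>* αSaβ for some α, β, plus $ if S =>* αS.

We compute FOLLOW(S) using the standard algorithm.
FOLLOW(S) starts with {$}.
FIRST(P) = {a}
FIRST(S) = {+, a, b}
FOLLOW(P) = {b}
FOLLOW(S) = {$}
Therefore, FOLLOW(S) = {$}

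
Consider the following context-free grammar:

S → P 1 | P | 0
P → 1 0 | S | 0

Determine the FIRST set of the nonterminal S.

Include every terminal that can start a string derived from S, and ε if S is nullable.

We compute FIRST(S) using the standard algorithm.
FIRST(P) = {0, 1}
FIRST(S) = {0, 1}
Therefore, FIRST(S) = {0, 1}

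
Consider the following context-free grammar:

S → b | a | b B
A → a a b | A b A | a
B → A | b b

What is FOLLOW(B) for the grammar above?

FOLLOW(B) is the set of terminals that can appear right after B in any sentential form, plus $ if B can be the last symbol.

We compute FOLLOW(B) using the standard algorithm.
FOLLOW(S) starts with {$}.
FIRST(A) = {a}
FIRST(B) = {a, b}
FIRST(S) = {a, b}
FOLLOW(A) = {$, b}
FOLLOW(B) = {$}
FOLLOW(S) = {$}
Therefore, FOLLOW(B) = {$}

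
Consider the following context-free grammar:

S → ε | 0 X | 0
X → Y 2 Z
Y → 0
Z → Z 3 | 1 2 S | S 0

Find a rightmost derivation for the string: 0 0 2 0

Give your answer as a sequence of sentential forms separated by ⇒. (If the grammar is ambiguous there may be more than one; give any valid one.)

S ⇒ 0 X ⇒ 0 Y 2 Z ⇒ 0 Y 2 S 0 ⇒ 0 Y 2 0 ⇒ 0 0 2 0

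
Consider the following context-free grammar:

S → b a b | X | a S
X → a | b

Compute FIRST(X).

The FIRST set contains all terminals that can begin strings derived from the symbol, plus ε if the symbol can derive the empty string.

We compute FIRST(X) using the standard algorithm.
FIRST(S) = {a, b}
FIRST(X) = {a, b}
Therefore, FIRST(X) = {a, b}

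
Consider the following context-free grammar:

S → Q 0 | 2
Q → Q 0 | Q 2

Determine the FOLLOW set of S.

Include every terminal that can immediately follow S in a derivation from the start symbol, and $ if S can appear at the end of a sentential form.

We compute FOLLOW(S) using the standard algorithm.
FOLLOW(S) starts with {$}.
FIRST(Q) = {}
FIRST(S) = {2}
FOLLOW(Q) = {0, 2}
FOLLOW(S) = {$}
Therefore, FOLLOW(S) = {$}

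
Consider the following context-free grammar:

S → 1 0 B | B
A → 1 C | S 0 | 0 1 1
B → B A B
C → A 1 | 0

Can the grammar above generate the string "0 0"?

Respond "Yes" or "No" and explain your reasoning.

No - no valid derivation exists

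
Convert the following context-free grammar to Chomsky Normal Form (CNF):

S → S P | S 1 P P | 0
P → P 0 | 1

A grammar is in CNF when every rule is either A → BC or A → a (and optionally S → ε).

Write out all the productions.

T1 → 1; S → 0; T0 → 0; P → 1; S → S P; S → S X0; X0 → T1 X1; X1 → P P; P → P T0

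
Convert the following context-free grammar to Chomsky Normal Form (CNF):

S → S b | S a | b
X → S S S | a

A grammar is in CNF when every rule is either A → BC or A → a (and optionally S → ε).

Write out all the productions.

TB → b; TA → a; S → b; X → a; S → S TB; S → S TA; X → S X0; X0 → S S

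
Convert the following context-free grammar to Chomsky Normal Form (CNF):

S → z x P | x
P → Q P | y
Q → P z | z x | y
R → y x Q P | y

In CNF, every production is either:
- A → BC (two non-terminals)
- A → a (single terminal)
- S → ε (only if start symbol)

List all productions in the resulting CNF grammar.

TZ → z; TX → x; S → x; P → y; Q → y; TY → y; R → y; S → TZ X0; X0 → TX P; P → Q P; Q → P TZ; Q → TZ TX; R → TY X1; X1 → TX X2; X2 → Q P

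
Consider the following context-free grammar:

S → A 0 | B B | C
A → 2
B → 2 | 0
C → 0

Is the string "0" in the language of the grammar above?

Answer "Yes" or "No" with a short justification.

Yes - a valid derivation exists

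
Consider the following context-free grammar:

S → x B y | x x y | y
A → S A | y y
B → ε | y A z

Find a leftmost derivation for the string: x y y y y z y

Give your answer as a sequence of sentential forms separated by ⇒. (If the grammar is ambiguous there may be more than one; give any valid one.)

S ⇒ x B y ⇒ x y A z y ⇒ x y S A z y ⇒ x y y A z y ⇒ x y y y y z y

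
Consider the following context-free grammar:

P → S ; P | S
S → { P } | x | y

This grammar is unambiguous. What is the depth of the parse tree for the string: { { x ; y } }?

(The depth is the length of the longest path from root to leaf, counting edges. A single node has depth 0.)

7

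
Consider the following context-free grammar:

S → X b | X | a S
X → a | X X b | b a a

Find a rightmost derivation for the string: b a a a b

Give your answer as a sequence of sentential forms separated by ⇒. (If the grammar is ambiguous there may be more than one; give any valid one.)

S ⇒ X ⇒ X X b ⇒ X a b ⇒ b a a a b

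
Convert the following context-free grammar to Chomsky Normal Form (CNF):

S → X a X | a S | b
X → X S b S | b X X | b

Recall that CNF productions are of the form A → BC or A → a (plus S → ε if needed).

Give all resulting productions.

TA → a; S → b; TB → b; X → b; S → X X0; X0 → TA X; S → TA S; X → X X1; X1 → S X2; X2 → TB S; X → TB X3; X3 → X X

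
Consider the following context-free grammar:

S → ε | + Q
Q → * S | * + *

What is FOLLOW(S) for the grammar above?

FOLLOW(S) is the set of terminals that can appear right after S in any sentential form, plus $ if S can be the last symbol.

We compute FOLLOW(S) using the standard algorithm.
FOLLOW(S) starts with {$}.
FIRST(Q) = {*}
FIRST(S) = {+, ε}
FOLLOW(Q) = {$}
FOLLOW(S) = {$}
Therefore, FOLLOW(S) = {$}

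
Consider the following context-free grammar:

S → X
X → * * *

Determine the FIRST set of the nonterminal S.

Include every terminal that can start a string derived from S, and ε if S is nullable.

We compute FIRST(S) using the standard algorithm.
FIRST(S) = {*}
FIRST(X) = {*}
Therefore, FIRST(S) = {*}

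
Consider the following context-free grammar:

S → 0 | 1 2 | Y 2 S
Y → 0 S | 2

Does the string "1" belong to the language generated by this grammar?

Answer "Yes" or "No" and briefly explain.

No - no valid derivation exists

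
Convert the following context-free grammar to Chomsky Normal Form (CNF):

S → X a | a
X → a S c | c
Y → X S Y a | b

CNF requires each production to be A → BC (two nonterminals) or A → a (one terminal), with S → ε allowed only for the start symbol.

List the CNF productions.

TA → a; S → a; TC → c; X → c; Y → b; S → X TA; X → TA X0; X0 → S TC; Y → X X1; X1 → S X2; X2 → Y TA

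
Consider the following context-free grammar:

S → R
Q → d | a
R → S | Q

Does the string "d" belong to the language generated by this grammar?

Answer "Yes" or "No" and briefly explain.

Yes - a valid derivation exists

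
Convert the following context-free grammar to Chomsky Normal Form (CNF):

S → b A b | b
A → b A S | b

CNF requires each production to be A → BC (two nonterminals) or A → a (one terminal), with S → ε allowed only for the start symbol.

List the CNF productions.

TB → b; S → b; A → b; S → TB X0; X0 → A TB; A → TB X1; X1 → A S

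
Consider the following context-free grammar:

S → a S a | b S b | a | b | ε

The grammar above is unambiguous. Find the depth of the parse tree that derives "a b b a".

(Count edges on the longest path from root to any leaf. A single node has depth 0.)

3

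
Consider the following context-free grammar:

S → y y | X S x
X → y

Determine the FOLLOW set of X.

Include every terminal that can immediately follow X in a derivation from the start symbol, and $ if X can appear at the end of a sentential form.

We compute FOLLOW(X) using the standard algorithm.
FOLLOW(S) starts with {$}.
FIRST(S) = {y}
FIRST(X) = {y}
FOLLOW(S) = {$, x}
FOLLOW(X) = {y}
Therefore, FOLLOW(X) = {y}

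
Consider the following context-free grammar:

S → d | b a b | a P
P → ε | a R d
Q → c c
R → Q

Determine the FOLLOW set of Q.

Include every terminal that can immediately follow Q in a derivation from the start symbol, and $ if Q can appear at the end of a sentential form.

We compute FOLLOW(Q) using the standard algorithm.
FOLLOW(S) starts with {$}.
FIRST(P) = {a, ε}
FIRST(Q) = {c}
FIRST(R) = {c}
FIRST(S) = {a, b, d}
FOLLOW(P) = {$}
FOLLOW(Q) = {d}
FOLLOW(R) = {d}
FOLLOW(S) = {$}
Therefore, FOLLOW(Q) = {d}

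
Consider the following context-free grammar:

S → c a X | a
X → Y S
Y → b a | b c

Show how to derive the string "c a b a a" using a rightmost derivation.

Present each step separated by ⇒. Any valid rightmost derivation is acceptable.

S ⇒ c a X ⇒ c a Y S ⇒ c a Y a ⇒ c a b a a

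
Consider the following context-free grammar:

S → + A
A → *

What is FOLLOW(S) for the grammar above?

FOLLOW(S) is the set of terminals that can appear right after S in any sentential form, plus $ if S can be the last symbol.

We compute FOLLOW(S) using the standard algorithm.
FOLLOW(S) starts with {$}.
FIRST(A) = {*}
FIRST(S) = {+}
FOLLOW(A) = {$}
FOLLOW(S) = {$}
Therefore, FOLLOW(S) = {$}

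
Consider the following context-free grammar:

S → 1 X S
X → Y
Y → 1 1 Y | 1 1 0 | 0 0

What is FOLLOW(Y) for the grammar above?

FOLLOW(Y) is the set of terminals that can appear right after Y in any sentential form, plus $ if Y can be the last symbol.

We compute FOLLOW(Y) using the standard algorithm.
FOLLOW(S) starts with {$}.
FIRST(S) = {1}
FIRST(X) = {0, 1}
FIRST(Y) = {0, 1}
FOLLOW(S) = {$}
FOLLOW(X) = {1}
FOLLOW(Y) = {1}
Therefore, FOLLOW(Y) = {1}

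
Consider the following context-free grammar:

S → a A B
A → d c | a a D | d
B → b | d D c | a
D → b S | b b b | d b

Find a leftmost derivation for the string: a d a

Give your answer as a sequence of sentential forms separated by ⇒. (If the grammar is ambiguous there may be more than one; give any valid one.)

S ⇒ a A B ⇒ a d B ⇒ a d a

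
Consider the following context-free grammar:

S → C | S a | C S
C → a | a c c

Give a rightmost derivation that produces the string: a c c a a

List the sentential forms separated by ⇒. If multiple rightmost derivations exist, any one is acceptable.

S ⇒ S a ⇒ S a a ⇒ C a a ⇒ a c c a a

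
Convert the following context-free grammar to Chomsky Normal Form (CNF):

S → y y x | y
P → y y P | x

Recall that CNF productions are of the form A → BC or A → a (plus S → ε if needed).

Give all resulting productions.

TY → y; TX → x; S → y; P → x; S → TY X0; X0 → TY TX; P → TY X1; X1 → TY P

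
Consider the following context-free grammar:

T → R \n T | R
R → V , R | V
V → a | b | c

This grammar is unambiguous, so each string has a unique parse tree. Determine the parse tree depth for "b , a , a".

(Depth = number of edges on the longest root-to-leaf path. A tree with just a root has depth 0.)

5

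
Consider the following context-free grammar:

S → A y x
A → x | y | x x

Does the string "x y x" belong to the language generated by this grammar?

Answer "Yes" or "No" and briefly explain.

Yes - a valid derivation exists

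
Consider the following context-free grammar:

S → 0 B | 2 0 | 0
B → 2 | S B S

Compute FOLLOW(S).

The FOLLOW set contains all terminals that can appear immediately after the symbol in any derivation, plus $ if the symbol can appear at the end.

We compute FOLLOW(S) using the standard algorithm.
FOLLOW(S) starts with {$}.
FIRST(B) = {0, 2}
FIRST(S) = {0, 2}
FOLLOW(B) = {$, 0, 2}
FOLLOW(S) = {$, 0, 2}
Therefore, FOLLOW(S) = {$, 0, 2}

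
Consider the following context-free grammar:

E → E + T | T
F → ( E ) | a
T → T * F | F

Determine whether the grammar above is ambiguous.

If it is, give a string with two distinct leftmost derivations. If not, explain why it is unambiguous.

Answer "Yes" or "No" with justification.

No - the grammar is unambiguous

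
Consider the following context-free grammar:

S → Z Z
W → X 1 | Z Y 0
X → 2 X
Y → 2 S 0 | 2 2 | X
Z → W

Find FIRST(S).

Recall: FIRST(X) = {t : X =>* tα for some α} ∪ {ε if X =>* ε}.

We compute FIRST(S) using the standard algorithm.
FIRST(S) = {2}
FIRST(W) = {2}
FIRST(X) = {2}
FIRST(Y) = {2}
FIRST(Z) = {2}
Therefore, FIRST(S) = {2}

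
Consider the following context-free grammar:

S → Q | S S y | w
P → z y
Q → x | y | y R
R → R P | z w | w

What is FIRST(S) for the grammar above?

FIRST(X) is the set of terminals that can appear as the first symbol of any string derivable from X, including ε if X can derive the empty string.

We compute FIRST(S) using the standard algorithm.
FIRST(P) = {z}
FIRST(Q) = {x, y}
FIRST(R) = {w, z}
FIRST(S) = {w, x, y}
Therefore, FIRST(S) = {w, x, y}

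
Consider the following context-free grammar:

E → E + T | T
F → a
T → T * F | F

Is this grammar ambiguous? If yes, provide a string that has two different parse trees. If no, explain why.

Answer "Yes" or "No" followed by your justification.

No - the grammar is unambiguous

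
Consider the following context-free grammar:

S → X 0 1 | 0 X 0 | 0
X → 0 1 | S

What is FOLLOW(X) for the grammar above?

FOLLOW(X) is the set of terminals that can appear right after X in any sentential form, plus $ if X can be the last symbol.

We compute FOLLOW(X) using the standard algorithm.
FOLLOW(S) starts with {$}.
FIRST(S) = {0}
FIRST(X) = {0}
FOLLOW(S) = {$, 0}
FOLLOW(X) = {0}
Therefore, FOLLOW(X) = {0}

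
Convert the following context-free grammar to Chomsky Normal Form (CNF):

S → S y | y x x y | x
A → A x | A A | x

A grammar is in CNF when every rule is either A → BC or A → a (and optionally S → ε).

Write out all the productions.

TY → y; TX → x; S → x; A → x; S → S TY; S → TY X0; X0 → TX X1; X1 → TX TY; A → A TX; A → A A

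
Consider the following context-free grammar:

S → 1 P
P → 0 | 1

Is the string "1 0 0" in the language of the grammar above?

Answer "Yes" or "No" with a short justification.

No - no valid derivation exists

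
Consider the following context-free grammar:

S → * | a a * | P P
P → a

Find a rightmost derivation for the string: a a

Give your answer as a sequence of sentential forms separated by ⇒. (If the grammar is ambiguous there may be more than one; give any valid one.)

S ⇒ P P ⇒ P a ⇒ a a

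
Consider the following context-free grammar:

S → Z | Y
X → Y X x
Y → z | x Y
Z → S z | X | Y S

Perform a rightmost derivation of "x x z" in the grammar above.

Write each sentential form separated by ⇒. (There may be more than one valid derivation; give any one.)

S ⇒ Y ⇒ x Y ⇒ x x Y ⇒ x x z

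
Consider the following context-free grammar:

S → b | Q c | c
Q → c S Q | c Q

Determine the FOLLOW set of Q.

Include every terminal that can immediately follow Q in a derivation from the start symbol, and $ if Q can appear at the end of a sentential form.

We compute FOLLOW(Q) using the standard algorithm.
FOLLOW(S) starts with {$}.
FIRST(Q) = {c}
FIRST(S) = {b, c}
FOLLOW(Q) = {c}
FOLLOW(S) = {$, c}
Therefore, FOLLOW(Q) = {c}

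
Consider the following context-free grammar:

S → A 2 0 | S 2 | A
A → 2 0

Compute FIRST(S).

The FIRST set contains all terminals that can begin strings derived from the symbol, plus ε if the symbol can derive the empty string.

We compute FIRST(S) using the standard algorithm.
FIRST(A) = {2}
FIRST(S) = {2}
Therefore, FIRST(S) = {2}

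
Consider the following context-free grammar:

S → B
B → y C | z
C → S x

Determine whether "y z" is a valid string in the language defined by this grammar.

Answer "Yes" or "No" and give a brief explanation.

No - no valid derivation exists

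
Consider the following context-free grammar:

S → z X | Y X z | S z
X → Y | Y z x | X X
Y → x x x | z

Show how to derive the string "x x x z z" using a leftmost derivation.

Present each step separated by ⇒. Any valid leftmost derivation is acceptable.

S ⇒ Y X z ⇒ x x x X z ⇒ x x x Y z ⇒ x x x z z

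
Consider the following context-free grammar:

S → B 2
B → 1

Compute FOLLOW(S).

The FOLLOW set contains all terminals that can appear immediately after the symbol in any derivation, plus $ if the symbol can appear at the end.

We compute FOLLOW(S) using the standard algorithm.
FOLLOW(S) starts with {$}.
FIRST(B) = {1}
FIRST(S) = {1}
FOLLOW(B) = {2}
FOLLOW(S) = {$}
Therefore, FOLLOW(S) = {$}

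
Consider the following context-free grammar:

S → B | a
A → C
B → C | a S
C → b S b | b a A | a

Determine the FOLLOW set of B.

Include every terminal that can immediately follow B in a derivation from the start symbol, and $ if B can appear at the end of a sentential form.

We compute FOLLOW(B) using the standard algorithm.
FOLLOW(S) starts with {$}.
FIRST(A) = {a, b}
FIRST(B) = {a, b}
FIRST(C) = {a, b}
FIRST(S) = {a, b}
FOLLOW(A) = {$, b}
FOLLOW(B) = {$, b}
FOLLOW(C) = {$, b}
FOLLOW(S) = {$, b}
Therefore, FOLLOW(B) = {$, b}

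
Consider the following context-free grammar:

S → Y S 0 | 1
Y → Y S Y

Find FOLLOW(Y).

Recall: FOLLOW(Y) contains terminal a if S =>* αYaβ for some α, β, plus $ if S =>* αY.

We compute FOLLOW(Y) using the standard algorithm.
FOLLOW(S) starts with {$}.
FIRST(S) = {1}
FIRST(Y) = {}
FOLLOW(S) = {$, 0}
FOLLOW(Y) = {1}
Therefore, FOLLOW(Y) = {1}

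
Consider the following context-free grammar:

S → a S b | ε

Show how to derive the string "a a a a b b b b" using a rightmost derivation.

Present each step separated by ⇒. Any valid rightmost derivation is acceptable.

S ⇒ a S b ⇒ a a S b b ⇒ a a a S b b b ⇒ a a a a S b b b b ⇒ a a a a b b b b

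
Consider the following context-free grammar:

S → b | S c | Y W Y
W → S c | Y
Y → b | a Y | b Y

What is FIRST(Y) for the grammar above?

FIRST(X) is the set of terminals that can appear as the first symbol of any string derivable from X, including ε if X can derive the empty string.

We compute FIRST(Y) using the standard algorithm.
FIRST(S) = {a, b}
FIRST(W) = {a, b}
FIRST(Y) = {a, b}
Therefore, FIRST(Y) = {a, b}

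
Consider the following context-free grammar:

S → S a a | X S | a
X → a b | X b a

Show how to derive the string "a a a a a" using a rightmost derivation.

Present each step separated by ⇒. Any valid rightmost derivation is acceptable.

S ⇒ S a a ⇒ S a a a a ⇒ a a a a a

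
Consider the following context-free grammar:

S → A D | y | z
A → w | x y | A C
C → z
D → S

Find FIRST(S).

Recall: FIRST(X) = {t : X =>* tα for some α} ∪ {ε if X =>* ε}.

We compute FIRST(S) using the standard algorithm.
FIRST(A) = {w, x}
FIRST(C) = {z}
FIRST(D) = {w, x, y, z}
FIRST(S) = {w, x, y, z}
Therefore, FIRST(S) = {w, x, y, z}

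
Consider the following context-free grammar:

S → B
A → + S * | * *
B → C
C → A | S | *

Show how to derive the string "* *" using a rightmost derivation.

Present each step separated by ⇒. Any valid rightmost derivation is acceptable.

S ⇒ B ⇒ C ⇒ A ⇒ * *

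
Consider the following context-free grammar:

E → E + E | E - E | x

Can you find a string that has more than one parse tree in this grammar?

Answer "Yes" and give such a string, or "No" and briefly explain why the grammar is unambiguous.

Yes - the string 'x + x - x + x' has two distinct parse trees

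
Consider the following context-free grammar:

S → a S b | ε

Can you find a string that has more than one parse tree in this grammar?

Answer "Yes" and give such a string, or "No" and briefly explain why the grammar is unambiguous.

No - the grammar is unambiguous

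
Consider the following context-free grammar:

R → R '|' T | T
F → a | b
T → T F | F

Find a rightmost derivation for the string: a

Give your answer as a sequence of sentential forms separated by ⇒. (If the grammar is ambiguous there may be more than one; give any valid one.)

R ⇒ T ⇒ F ⇒ a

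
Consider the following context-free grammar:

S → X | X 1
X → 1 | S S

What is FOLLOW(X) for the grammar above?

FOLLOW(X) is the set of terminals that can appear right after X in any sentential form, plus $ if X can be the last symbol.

We compute FOLLOW(X) using the standard algorithm.
FOLLOW(S) starts with {$}.
FIRST(S) = {1}
FIRST(X) = {1}
FOLLOW(S) = {$, 1}
FOLLOW(X) = {$, 1}
Therefore, FOLLOW(X) = {$, 1}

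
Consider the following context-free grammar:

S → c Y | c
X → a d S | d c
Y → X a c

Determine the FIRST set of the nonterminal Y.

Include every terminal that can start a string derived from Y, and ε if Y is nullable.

We compute FIRST(Y) using the standard algorithm.
FIRST(S) = {c}
FIRST(X) = {a, d}
FIRST(Y) = {a, d}
Therefore, FIRST(Y) = {a, d}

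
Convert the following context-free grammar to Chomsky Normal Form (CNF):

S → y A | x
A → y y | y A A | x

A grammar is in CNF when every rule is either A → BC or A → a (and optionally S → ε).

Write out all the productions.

TY → y; S → x; A → x; S → TY A; A → TY TY; A → TY X0; X0 → A A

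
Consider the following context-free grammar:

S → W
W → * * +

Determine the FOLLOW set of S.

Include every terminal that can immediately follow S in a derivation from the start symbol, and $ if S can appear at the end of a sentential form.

We compute FOLLOW(S) using the standard algorithm.
FOLLOW(S) starts with {$}.
FIRST(S) = {*}
FIRST(W) = {*}
FOLLOW(S) = {$}
FOLLOW(W) = {$}
Therefore, FOLLOW(S) = {$}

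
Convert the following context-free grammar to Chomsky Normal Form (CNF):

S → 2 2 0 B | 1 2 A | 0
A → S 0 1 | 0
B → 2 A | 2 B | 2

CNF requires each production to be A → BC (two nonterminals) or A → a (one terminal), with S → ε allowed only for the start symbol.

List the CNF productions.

T2 → 2; T0 → 0; T1 → 1; S → 0; A → 0; B → 2; S → T2 X0; X0 → T2 X1; X1 → T0 B; S → T1 X2; X2 → T2 A; A → S X3; X3 → T0 T1; B → T2 A; B → T2 B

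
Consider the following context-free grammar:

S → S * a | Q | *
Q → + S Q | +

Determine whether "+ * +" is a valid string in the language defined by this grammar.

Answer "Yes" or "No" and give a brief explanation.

Yes - a valid derivation exists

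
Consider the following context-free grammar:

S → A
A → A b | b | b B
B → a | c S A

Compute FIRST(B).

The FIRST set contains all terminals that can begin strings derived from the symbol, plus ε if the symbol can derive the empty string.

We compute FIRST(B) using the standard algorithm.
FIRST(A) = {b}
FIRST(B) = {a, c}
FIRST(S) = {b}
Therefore, FIRST(B) = {a, c}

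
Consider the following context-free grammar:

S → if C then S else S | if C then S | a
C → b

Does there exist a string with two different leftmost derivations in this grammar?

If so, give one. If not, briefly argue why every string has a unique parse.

Yes - the string 'if b then if b then if b then a else a' has two distinct leftmost derivations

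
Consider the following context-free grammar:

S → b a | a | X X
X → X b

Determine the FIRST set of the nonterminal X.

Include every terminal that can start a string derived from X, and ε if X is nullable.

We compute FIRST(X) using the standard algorithm.
FIRST(S) = {a, b}
FIRST(X) = {}
Therefore, FIRST(X) = {}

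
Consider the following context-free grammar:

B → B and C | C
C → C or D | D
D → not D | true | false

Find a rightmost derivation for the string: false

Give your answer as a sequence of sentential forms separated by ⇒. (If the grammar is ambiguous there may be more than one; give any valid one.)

B ⇒ C ⇒ D ⇒ false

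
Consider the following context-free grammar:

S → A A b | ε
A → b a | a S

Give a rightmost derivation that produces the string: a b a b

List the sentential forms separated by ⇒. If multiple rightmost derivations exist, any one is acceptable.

S ⇒ A A b ⇒ A b a b ⇒ a S b a b ⇒ a b a b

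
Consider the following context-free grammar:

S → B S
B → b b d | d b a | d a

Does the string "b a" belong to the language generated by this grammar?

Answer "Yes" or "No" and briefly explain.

No - no valid derivation exists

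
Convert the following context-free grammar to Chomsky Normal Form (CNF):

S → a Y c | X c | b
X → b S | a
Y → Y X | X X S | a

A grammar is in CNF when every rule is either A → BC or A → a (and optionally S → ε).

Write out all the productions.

TA → a; TC → c; S → b; TB → b; X → a; Y → a; S → TA X0; X0 → Y TC; S → X TC; X → TB S; Y → Y X; Y → X X1; X1 → X S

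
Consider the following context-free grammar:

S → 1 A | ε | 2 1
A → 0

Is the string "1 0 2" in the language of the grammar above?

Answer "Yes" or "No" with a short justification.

No - no valid derivation exists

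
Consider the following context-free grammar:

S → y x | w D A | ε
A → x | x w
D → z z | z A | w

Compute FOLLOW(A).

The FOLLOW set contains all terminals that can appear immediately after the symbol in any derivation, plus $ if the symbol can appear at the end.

We compute FOLLOW(A) using the standard algorithm.
FOLLOW(S) starts with {$}.
FIRST(A) = {x}
FIRST(D) = {w, z}
FIRST(S) = {w, y, ε}
FOLLOW(A) = {$, x}
FOLLOW(D) = {x}
FOLLOW(S) = {$}
Therefore, FOLLOW(A) = {$, x}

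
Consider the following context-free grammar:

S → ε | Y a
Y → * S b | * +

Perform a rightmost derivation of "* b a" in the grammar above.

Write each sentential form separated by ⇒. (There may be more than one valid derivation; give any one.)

S ⇒ Y a ⇒ * S b a ⇒ * b a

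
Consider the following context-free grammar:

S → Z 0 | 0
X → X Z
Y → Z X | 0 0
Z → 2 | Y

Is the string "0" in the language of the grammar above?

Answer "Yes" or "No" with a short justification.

Yes - a valid derivation exists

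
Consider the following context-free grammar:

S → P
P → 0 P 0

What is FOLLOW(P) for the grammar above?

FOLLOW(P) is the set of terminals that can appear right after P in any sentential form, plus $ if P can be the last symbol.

We compute FOLLOW(P) using the standard algorithm.
FOLLOW(S) starts with {$}.
FIRST(P) = {0}
FIRST(S) = {0}
FOLLOW(P) = {$, 0}
FOLLOW(S) = {$}
Therefore, FOLLOW(P) = {$, 0}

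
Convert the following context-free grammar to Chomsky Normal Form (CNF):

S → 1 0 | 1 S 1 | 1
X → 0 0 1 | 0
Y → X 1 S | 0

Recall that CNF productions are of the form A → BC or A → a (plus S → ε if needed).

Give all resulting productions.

T1 → 1; T0 → 0; S → 1; X → 0; Y → 0; S → T1 T0; S → T1 X0; X0 → S T1; X → T0 X1; X1 → T0 T1; Y → X X2; X2 → T1 S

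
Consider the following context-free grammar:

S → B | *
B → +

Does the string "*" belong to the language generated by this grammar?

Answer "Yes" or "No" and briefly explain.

Yes - a valid derivation exists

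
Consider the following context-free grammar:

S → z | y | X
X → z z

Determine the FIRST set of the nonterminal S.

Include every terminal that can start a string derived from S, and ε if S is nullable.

We compute FIRST(S) using the standard algorithm.
FIRST(S) = {y, z}
FIRST(X) = {z}
Therefore, FIRST(S) = {y, z}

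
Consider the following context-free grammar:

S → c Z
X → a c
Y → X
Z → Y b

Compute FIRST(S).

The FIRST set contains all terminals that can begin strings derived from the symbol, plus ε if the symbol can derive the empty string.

We compute FIRST(S) using the standard algorithm.
FIRST(S) = {c}
FIRST(X) = {a}
FIRST(Y) = {a}
FIRST(Z) = {a}
Therefore, FIRST(S) = {c}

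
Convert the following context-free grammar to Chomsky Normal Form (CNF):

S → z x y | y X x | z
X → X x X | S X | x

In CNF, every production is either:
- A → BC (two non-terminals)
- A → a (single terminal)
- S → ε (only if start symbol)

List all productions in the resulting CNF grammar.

TZ → z; TX → x; TY → y; S → z; X → x; S → TZ X0; X0 → TX TY; S → TY X1; X1 → X TX; X → X X2; X2 → TX X; X → S X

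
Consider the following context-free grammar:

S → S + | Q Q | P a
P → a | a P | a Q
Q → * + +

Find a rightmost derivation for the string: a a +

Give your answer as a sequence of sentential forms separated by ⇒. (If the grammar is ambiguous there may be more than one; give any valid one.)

S ⇒ S + ⇒ P a + ⇒ a a +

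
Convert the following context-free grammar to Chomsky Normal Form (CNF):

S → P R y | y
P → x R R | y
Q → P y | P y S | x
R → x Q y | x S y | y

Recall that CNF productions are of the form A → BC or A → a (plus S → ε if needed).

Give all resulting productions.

TY → y; S → y; TX → x; P → y; Q → x; R → y; S → P X0; X0 → R TY; P → TX X1; X1 → R R; Q → P TY; Q → P X2; X2 → TY S; R → TX X3; X3 → Q TY; R → TX X4; X4 → S TY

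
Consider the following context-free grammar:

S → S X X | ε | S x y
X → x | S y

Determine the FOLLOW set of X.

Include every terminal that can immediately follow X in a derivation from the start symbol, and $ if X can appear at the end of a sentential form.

We compute FOLLOW(X) using the standard algorithm.
FOLLOW(S) starts with {$}.
FIRST(S) = {x, y, ε}
FIRST(X) = {x, y}
FOLLOW(S) = {$, x, y}
FOLLOW(X) = {$, x, y}
Therefore, FOLLOW(X) = {$, x, y}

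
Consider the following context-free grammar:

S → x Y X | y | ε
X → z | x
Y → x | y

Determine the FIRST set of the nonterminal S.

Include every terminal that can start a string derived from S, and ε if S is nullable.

We compute FIRST(S) using the standard algorithm.
FIRST(S) = {x, y, ε}
FIRST(X) = {x, z}
FIRST(Y) = {x, y}
Therefore, FIRST(S) = {x, y, ε}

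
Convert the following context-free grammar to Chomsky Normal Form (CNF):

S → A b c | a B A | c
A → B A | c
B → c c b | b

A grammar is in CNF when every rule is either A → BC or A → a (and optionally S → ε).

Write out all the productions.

TB → b; TC → c; TA → a; S → c; A → c; B → b; S → A X0; X0 → TB TC; S → TA X1; X1 → B A; A → B A; B → TC X2; X2 → TC TB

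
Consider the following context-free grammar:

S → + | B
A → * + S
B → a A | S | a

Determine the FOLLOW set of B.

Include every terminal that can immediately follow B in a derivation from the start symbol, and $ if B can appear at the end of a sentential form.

We compute FOLLOW(B) using the standard algorithm.
FOLLOW(S) starts with {$}.
FIRST(A) = {*}
FIRST(B) = {+, a}
FIRST(S) = {+, a}
FOLLOW(A) = {$}
FOLLOW(B) = {$}
FOLLOW(S) = {$}
Therefore, FOLLOW(B) = {$}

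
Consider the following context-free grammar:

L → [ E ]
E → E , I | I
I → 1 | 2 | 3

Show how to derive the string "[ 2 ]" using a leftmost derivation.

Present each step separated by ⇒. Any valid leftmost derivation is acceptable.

L ⇒ [ E ] ⇒ [ I ] ⇒ [ 2 ]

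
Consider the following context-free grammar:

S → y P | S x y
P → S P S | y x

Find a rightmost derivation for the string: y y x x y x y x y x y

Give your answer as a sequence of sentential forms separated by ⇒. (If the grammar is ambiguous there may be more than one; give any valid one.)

S ⇒ S x y ⇒ S x y x y ⇒ S x y x y x y ⇒ S x y x y x y x y ⇒ y P x y x y x y x y ⇒ y y x x y x y x y x y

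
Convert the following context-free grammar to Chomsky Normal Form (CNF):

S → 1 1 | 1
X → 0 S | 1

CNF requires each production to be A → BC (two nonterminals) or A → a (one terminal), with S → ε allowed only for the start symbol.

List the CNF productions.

T1 → 1; S → 1; T0 → 0; X → 1; S → T1 T1; X → T0 S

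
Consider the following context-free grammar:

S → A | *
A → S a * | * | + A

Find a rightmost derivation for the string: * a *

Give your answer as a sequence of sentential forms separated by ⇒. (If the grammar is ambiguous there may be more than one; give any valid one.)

S ⇒ A ⇒ S a * ⇒ * a *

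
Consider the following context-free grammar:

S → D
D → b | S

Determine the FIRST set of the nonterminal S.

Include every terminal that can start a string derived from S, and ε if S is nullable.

We compute FIRST(S) using the standard algorithm.
FIRST(D) = {b}
FIRST(S) = {b}
Therefore, FIRST(S) = {b}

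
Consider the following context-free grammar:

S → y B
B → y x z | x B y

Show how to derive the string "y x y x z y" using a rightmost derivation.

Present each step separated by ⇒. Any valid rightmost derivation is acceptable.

S ⇒ y B ⇒ y x B y ⇒ y x y x z y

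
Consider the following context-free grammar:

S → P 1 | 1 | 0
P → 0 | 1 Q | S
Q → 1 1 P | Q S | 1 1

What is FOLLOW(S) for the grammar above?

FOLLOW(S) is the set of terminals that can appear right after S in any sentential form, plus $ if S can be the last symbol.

We compute FOLLOW(S) using the standard algorithm.
FOLLOW(S) starts with {$}.
FIRST(P) = {0, 1}
FIRST(Q) = {1}
FIRST(S) = {0, 1}
FOLLOW(P) = {0, 1}
FOLLOW(Q) = {0, 1}
FOLLOW(S) = {$, 0, 1}
Therefore, FOLLOW(S) = {$, 0, 1}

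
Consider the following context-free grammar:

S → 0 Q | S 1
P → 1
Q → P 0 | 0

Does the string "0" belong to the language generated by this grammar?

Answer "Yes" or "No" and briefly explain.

No - no valid derivation exists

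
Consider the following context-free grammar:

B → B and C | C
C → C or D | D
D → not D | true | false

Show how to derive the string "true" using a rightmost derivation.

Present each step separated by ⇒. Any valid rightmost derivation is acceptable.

B ⇒ C ⇒ D ⇒ true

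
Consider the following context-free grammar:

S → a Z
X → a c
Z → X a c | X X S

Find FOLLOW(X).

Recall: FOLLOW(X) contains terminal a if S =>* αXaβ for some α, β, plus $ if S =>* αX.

We compute FOLLOW(X) using the standard algorithm.
FOLLOW(S) starts with {$}.
FIRST(S) = {a}
FIRST(X) = {a}
FIRST(Z) = {a}
FOLLOW(S) = {$}
FOLLOW(X) = {a}
FOLLOW(Z) = {$}
Therefore, FOLLOW(X) = {a}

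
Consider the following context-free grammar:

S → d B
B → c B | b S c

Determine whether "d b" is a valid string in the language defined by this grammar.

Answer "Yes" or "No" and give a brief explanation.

No - no valid derivation exists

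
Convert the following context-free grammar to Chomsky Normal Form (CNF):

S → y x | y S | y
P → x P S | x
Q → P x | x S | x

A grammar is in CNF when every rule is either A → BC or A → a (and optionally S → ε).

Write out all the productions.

TY → y; TX → x; S → y; P → x; Q → x; S → TY TX; S → TY S; P → TX X0; X0 → P S; Q → P TX; Q → TX S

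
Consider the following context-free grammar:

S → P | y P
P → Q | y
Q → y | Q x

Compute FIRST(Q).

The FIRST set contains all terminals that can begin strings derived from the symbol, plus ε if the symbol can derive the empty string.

We compute FIRST(Q) using the standard algorithm.
FIRST(P) = {y}
FIRST(Q) = {y}
FIRST(S) = {y}
Therefore, FIRST(Q) = {y}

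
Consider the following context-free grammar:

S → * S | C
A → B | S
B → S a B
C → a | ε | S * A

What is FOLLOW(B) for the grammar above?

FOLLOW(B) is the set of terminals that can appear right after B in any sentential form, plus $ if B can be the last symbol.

We compute FOLLOW(B) using the standard algorithm.
FOLLOW(S) starts with {$}.
FIRST(A) = {*, a, ε}
FIRST(B) = {*, a}
FIRST(C) = {*, a, ε}
FIRST(S) = {*, a, ε}
FOLLOW(A) = {$, *, a}
FOLLOW(B) = {$, *, a}
FOLLOW(C) = {$, *, a}
FOLLOW(S) = {$, *, a}
Therefore, FOLLOW(B) = {$, *, a}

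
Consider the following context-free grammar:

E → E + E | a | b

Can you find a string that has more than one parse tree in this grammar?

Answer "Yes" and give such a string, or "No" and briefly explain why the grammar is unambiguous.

Yes - the string 'b + b + a' has two distinct parse trees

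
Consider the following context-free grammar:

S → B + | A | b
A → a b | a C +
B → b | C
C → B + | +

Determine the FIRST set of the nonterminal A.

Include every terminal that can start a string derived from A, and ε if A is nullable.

We compute FIRST(A) using the standard algorithm.
FIRST(A) = {a}
FIRST(B) = {+, b}
FIRST(C) = {+, b}
FIRST(S) = {+, a, b}
Therefore, FIRST(A) = {a}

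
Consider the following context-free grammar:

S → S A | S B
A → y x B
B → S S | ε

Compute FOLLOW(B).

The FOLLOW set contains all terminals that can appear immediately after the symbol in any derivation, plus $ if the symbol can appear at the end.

We compute FOLLOW(B) using the standard algorithm.
FOLLOW(S) starts with {$}.
FIRST(A) = {y}
FIRST(B) = {ε}
FIRST(S) = {}
FOLLOW(A) = {$, y}
FOLLOW(B) = {$, y}
FOLLOW(S) = {$, y}
Therefore, FOLLOW(B) = {$, y}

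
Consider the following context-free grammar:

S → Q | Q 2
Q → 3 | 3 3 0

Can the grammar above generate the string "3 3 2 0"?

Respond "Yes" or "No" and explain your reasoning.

No - no valid derivation exists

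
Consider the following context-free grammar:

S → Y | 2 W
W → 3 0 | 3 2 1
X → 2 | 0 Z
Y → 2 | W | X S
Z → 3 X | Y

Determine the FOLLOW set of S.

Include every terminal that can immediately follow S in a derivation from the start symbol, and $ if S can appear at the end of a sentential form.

We compute FOLLOW(S) using the standard algorithm.
FOLLOW(S) starts with {$}.
FIRST(S) = {0, 2, 3}
FIRST(W) = {3}
FIRST(X) = {0, 2}
FIRST(Y) = {0, 2, 3}
FIRST(Z) = {0, 2, 3}
FOLLOW(S) = {$, 0, 2, 3}
FOLLOW(W) = {$, 0, 2, 3}
FOLLOW(X) = {0, 2, 3}
FOLLOW(Y) = {$, 0, 2, 3}
FOLLOW(Z) = {0, 2, 3}
Therefore, FOLLOW(S) = {$, 0, 2, 3}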